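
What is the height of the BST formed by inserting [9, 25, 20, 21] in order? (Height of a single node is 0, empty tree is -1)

Insertion order: [9, 25, 20, 21]
Tree (level-order array): [9, None, 25, 20, None, None, 21]
Compute height bottom-up (empty subtree = -1):
  height(21) = 1 + max(-1, -1) = 0
  height(20) = 1 + max(-1, 0) = 1
  height(25) = 1 + max(1, -1) = 2
  height(9) = 1 + max(-1, 2) = 3
Height = 3


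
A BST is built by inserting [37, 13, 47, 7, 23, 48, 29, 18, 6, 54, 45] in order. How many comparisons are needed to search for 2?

Search path for 2: 37 -> 13 -> 7 -> 6
Found: False
Comparisons: 4


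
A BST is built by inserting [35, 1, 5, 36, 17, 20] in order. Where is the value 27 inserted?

Starting tree (level order): [35, 1, 36, None, 5, None, None, None, 17, None, 20]
Insertion path: 35 -> 1 -> 5 -> 17 -> 20
Result: insert 27 as right child of 20
Final tree (level order): [35, 1, 36, None, 5, None, None, None, 17, None, 20, None, 27]


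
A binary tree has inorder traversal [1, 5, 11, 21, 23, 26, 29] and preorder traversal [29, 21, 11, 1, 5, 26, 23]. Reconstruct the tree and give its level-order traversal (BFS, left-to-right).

Inorder:  [1, 5, 11, 21, 23, 26, 29]
Preorder: [29, 21, 11, 1, 5, 26, 23]
Algorithm: preorder visits root first, so consume preorder in order;
for each root, split the current inorder slice at that value into
left-subtree inorder and right-subtree inorder, then recurse.
Recursive splits:
  root=29; inorder splits into left=[1, 5, 11, 21, 23, 26], right=[]
  root=21; inorder splits into left=[1, 5, 11], right=[23, 26]
  root=11; inorder splits into left=[1, 5], right=[]
  root=1; inorder splits into left=[], right=[5]
  root=5; inorder splits into left=[], right=[]
  root=26; inorder splits into left=[23], right=[]
  root=23; inorder splits into left=[], right=[]
Reconstructed level-order: [29, 21, 11, 26, 1, 23, 5]


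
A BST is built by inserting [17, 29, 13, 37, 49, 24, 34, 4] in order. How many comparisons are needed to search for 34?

Search path for 34: 17 -> 29 -> 37 -> 34
Found: True
Comparisons: 4


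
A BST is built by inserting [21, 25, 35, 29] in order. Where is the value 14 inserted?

Starting tree (level order): [21, None, 25, None, 35, 29]
Insertion path: 21
Result: insert 14 as left child of 21
Final tree (level order): [21, 14, 25, None, None, None, 35, 29]


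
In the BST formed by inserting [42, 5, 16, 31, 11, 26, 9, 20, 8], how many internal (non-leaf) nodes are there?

Tree built from: [42, 5, 16, 31, 11, 26, 9, 20, 8]
Tree (level-order array): [42, 5, None, None, 16, 11, 31, 9, None, 26, None, 8, None, 20]
Rule: An internal node has at least one child.
Per-node child counts:
  node 42: 1 child(ren)
  node 5: 1 child(ren)
  node 16: 2 child(ren)
  node 11: 1 child(ren)
  node 9: 1 child(ren)
  node 8: 0 child(ren)
  node 31: 1 child(ren)
  node 26: 1 child(ren)
  node 20: 0 child(ren)
Matching nodes: [42, 5, 16, 11, 9, 31, 26]
Count of internal (non-leaf) nodes: 7


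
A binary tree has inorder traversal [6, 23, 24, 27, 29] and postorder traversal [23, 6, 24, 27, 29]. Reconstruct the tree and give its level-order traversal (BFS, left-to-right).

Inorder:   [6, 23, 24, 27, 29]
Postorder: [23, 6, 24, 27, 29]
Algorithm: postorder visits root last, so walk postorder right-to-left;
each value is the root of the current inorder slice — split it at that
value, recurse on the right subtree first, then the left.
Recursive splits:
  root=29; inorder splits into left=[6, 23, 24, 27], right=[]
  root=27; inorder splits into left=[6, 23, 24], right=[]
  root=24; inorder splits into left=[6, 23], right=[]
  root=6; inorder splits into left=[], right=[23]
  root=23; inorder splits into left=[], right=[]
Reconstructed level-order: [29, 27, 24, 6, 23]


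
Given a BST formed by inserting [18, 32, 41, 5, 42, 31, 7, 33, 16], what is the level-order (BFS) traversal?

Tree insertion order: [18, 32, 41, 5, 42, 31, 7, 33, 16]
Tree (level-order array): [18, 5, 32, None, 7, 31, 41, None, 16, None, None, 33, 42]
BFS from the root, enqueuing left then right child of each popped node:
  queue [18] -> pop 18, enqueue [5, 32], visited so far: [18]
  queue [5, 32] -> pop 5, enqueue [7], visited so far: [18, 5]
  queue [32, 7] -> pop 32, enqueue [31, 41], visited so far: [18, 5, 32]
  queue [7, 31, 41] -> pop 7, enqueue [16], visited so far: [18, 5, 32, 7]
  queue [31, 41, 16] -> pop 31, enqueue [none], visited so far: [18, 5, 32, 7, 31]
  queue [41, 16] -> pop 41, enqueue [33, 42], visited so far: [18, 5, 32, 7, 31, 41]
  queue [16, 33, 42] -> pop 16, enqueue [none], visited so far: [18, 5, 32, 7, 31, 41, 16]
  queue [33, 42] -> pop 33, enqueue [none], visited so far: [18, 5, 32, 7, 31, 41, 16, 33]
  queue [42] -> pop 42, enqueue [none], visited so far: [18, 5, 32, 7, 31, 41, 16, 33, 42]
Result: [18, 5, 32, 7, 31, 41, 16, 33, 42]


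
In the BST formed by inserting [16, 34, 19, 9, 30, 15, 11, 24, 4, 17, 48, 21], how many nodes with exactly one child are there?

Tree built from: [16, 34, 19, 9, 30, 15, 11, 24, 4, 17, 48, 21]
Tree (level-order array): [16, 9, 34, 4, 15, 19, 48, None, None, 11, None, 17, 30, None, None, None, None, None, None, 24, None, 21]
Rule: These are nodes with exactly 1 non-null child.
Per-node child counts:
  node 16: 2 child(ren)
  node 9: 2 child(ren)
  node 4: 0 child(ren)
  node 15: 1 child(ren)
  node 11: 0 child(ren)
  node 34: 2 child(ren)
  node 19: 2 child(ren)
  node 17: 0 child(ren)
  node 30: 1 child(ren)
  node 24: 1 child(ren)
  node 21: 0 child(ren)
  node 48: 0 child(ren)
Matching nodes: [15, 30, 24]
Count of nodes with exactly one child: 3


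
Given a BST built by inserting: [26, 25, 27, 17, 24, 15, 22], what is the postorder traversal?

Tree insertion order: [26, 25, 27, 17, 24, 15, 22]
Tree (level-order array): [26, 25, 27, 17, None, None, None, 15, 24, None, None, 22]
Postorder traversal: [15, 22, 24, 17, 25, 27, 26]


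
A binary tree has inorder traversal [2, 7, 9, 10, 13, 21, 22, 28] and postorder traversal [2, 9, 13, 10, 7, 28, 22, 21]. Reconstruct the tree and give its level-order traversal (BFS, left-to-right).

Inorder:   [2, 7, 9, 10, 13, 21, 22, 28]
Postorder: [2, 9, 13, 10, 7, 28, 22, 21]
Algorithm: postorder visits root last, so walk postorder right-to-left;
each value is the root of the current inorder slice — split it at that
value, recurse on the right subtree first, then the left.
Recursive splits:
  root=21; inorder splits into left=[2, 7, 9, 10, 13], right=[22, 28]
  root=22; inorder splits into left=[], right=[28]
  root=28; inorder splits into left=[], right=[]
  root=7; inorder splits into left=[2], right=[9, 10, 13]
  root=10; inorder splits into left=[9], right=[13]
  root=13; inorder splits into left=[], right=[]
  root=9; inorder splits into left=[], right=[]
  root=2; inorder splits into left=[], right=[]
Reconstructed level-order: [21, 7, 22, 2, 10, 28, 9, 13]


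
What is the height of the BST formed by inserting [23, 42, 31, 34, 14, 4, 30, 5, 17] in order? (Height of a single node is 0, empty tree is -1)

Insertion order: [23, 42, 31, 34, 14, 4, 30, 5, 17]
Tree (level-order array): [23, 14, 42, 4, 17, 31, None, None, 5, None, None, 30, 34]
Compute height bottom-up (empty subtree = -1):
  height(5) = 1 + max(-1, -1) = 0
  height(4) = 1 + max(-1, 0) = 1
  height(17) = 1 + max(-1, -1) = 0
  height(14) = 1 + max(1, 0) = 2
  height(30) = 1 + max(-1, -1) = 0
  height(34) = 1 + max(-1, -1) = 0
  height(31) = 1 + max(0, 0) = 1
  height(42) = 1 + max(1, -1) = 2
  height(23) = 1 + max(2, 2) = 3
Height = 3


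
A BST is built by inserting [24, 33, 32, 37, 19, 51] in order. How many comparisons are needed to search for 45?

Search path for 45: 24 -> 33 -> 37 -> 51
Found: False
Comparisons: 4


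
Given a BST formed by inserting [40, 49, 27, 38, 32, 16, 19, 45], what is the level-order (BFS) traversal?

Tree insertion order: [40, 49, 27, 38, 32, 16, 19, 45]
Tree (level-order array): [40, 27, 49, 16, 38, 45, None, None, 19, 32]
BFS from the root, enqueuing left then right child of each popped node:
  queue [40] -> pop 40, enqueue [27, 49], visited so far: [40]
  queue [27, 49] -> pop 27, enqueue [16, 38], visited so far: [40, 27]
  queue [49, 16, 38] -> pop 49, enqueue [45], visited so far: [40, 27, 49]
  queue [16, 38, 45] -> pop 16, enqueue [19], visited so far: [40, 27, 49, 16]
  queue [38, 45, 19] -> pop 38, enqueue [32], visited so far: [40, 27, 49, 16, 38]
  queue [45, 19, 32] -> pop 45, enqueue [none], visited so far: [40, 27, 49, 16, 38, 45]
  queue [19, 32] -> pop 19, enqueue [none], visited so far: [40, 27, 49, 16, 38, 45, 19]
  queue [32] -> pop 32, enqueue [none], visited so far: [40, 27, 49, 16, 38, 45, 19, 32]
Result: [40, 27, 49, 16, 38, 45, 19, 32]


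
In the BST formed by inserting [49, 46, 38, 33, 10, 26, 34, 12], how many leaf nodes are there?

Tree built from: [49, 46, 38, 33, 10, 26, 34, 12]
Tree (level-order array): [49, 46, None, 38, None, 33, None, 10, 34, None, 26, None, None, 12]
Rule: A leaf has 0 children.
Per-node child counts:
  node 49: 1 child(ren)
  node 46: 1 child(ren)
  node 38: 1 child(ren)
  node 33: 2 child(ren)
  node 10: 1 child(ren)
  node 26: 1 child(ren)
  node 12: 0 child(ren)
  node 34: 0 child(ren)
Matching nodes: [12, 34]
Count of leaf nodes: 2


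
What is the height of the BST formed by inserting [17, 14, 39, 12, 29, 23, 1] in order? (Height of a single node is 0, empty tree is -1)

Insertion order: [17, 14, 39, 12, 29, 23, 1]
Tree (level-order array): [17, 14, 39, 12, None, 29, None, 1, None, 23]
Compute height bottom-up (empty subtree = -1):
  height(1) = 1 + max(-1, -1) = 0
  height(12) = 1 + max(0, -1) = 1
  height(14) = 1 + max(1, -1) = 2
  height(23) = 1 + max(-1, -1) = 0
  height(29) = 1 + max(0, -1) = 1
  height(39) = 1 + max(1, -1) = 2
  height(17) = 1 + max(2, 2) = 3
Height = 3


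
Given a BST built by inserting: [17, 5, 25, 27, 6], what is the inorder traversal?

Tree insertion order: [17, 5, 25, 27, 6]
Tree (level-order array): [17, 5, 25, None, 6, None, 27]
Inorder traversal: [5, 6, 17, 25, 27]


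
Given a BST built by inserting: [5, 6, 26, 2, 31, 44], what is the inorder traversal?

Tree insertion order: [5, 6, 26, 2, 31, 44]
Tree (level-order array): [5, 2, 6, None, None, None, 26, None, 31, None, 44]
Inorder traversal: [2, 5, 6, 26, 31, 44]


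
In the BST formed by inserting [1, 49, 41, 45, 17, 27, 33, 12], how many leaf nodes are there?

Tree built from: [1, 49, 41, 45, 17, 27, 33, 12]
Tree (level-order array): [1, None, 49, 41, None, 17, 45, 12, 27, None, None, None, None, None, 33]
Rule: A leaf has 0 children.
Per-node child counts:
  node 1: 1 child(ren)
  node 49: 1 child(ren)
  node 41: 2 child(ren)
  node 17: 2 child(ren)
  node 12: 0 child(ren)
  node 27: 1 child(ren)
  node 33: 0 child(ren)
  node 45: 0 child(ren)
Matching nodes: [12, 33, 45]
Count of leaf nodes: 3


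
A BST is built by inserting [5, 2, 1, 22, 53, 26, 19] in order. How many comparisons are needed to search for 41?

Search path for 41: 5 -> 22 -> 53 -> 26
Found: False
Comparisons: 4


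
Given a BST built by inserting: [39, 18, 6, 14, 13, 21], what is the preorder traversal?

Tree insertion order: [39, 18, 6, 14, 13, 21]
Tree (level-order array): [39, 18, None, 6, 21, None, 14, None, None, 13]
Preorder traversal: [39, 18, 6, 14, 13, 21]


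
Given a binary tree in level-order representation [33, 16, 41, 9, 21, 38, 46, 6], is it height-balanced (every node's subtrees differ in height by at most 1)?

Tree (level-order array): [33, 16, 41, 9, 21, 38, 46, 6]
Definition: a tree is height-balanced if, at every node, |h(left) - h(right)| <= 1 (empty subtree has height -1).
Bottom-up per-node check:
  node 6: h_left=-1, h_right=-1, diff=0 [OK], height=0
  node 9: h_left=0, h_right=-1, diff=1 [OK], height=1
  node 21: h_left=-1, h_right=-1, diff=0 [OK], height=0
  node 16: h_left=1, h_right=0, diff=1 [OK], height=2
  node 38: h_left=-1, h_right=-1, diff=0 [OK], height=0
  node 46: h_left=-1, h_right=-1, diff=0 [OK], height=0
  node 41: h_left=0, h_right=0, diff=0 [OK], height=1
  node 33: h_left=2, h_right=1, diff=1 [OK], height=3
All nodes satisfy the balance condition.
Result: Balanced


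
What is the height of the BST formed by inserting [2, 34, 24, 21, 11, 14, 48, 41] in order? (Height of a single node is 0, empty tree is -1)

Insertion order: [2, 34, 24, 21, 11, 14, 48, 41]
Tree (level-order array): [2, None, 34, 24, 48, 21, None, 41, None, 11, None, None, None, None, 14]
Compute height bottom-up (empty subtree = -1):
  height(14) = 1 + max(-1, -1) = 0
  height(11) = 1 + max(-1, 0) = 1
  height(21) = 1 + max(1, -1) = 2
  height(24) = 1 + max(2, -1) = 3
  height(41) = 1 + max(-1, -1) = 0
  height(48) = 1 + max(0, -1) = 1
  height(34) = 1 + max(3, 1) = 4
  height(2) = 1 + max(-1, 4) = 5
Height = 5


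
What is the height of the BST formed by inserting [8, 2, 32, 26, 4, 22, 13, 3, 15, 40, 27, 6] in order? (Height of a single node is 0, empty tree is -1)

Insertion order: [8, 2, 32, 26, 4, 22, 13, 3, 15, 40, 27, 6]
Tree (level-order array): [8, 2, 32, None, 4, 26, 40, 3, 6, 22, 27, None, None, None, None, None, None, 13, None, None, None, None, 15]
Compute height bottom-up (empty subtree = -1):
  height(3) = 1 + max(-1, -1) = 0
  height(6) = 1 + max(-1, -1) = 0
  height(4) = 1 + max(0, 0) = 1
  height(2) = 1 + max(-1, 1) = 2
  height(15) = 1 + max(-1, -1) = 0
  height(13) = 1 + max(-1, 0) = 1
  height(22) = 1 + max(1, -1) = 2
  height(27) = 1 + max(-1, -1) = 0
  height(26) = 1 + max(2, 0) = 3
  height(40) = 1 + max(-1, -1) = 0
  height(32) = 1 + max(3, 0) = 4
  height(8) = 1 + max(2, 4) = 5
Height = 5


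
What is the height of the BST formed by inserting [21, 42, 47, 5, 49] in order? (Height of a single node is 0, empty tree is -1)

Insertion order: [21, 42, 47, 5, 49]
Tree (level-order array): [21, 5, 42, None, None, None, 47, None, 49]
Compute height bottom-up (empty subtree = -1):
  height(5) = 1 + max(-1, -1) = 0
  height(49) = 1 + max(-1, -1) = 0
  height(47) = 1 + max(-1, 0) = 1
  height(42) = 1 + max(-1, 1) = 2
  height(21) = 1 + max(0, 2) = 3
Height = 3


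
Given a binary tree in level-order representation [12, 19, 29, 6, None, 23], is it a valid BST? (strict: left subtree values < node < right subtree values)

Level-order array: [12, 19, 29, 6, None, 23]
Validate using subtree bounds (lo, hi): at each node, require lo < value < hi,
then recurse left with hi=value and right with lo=value.
Preorder trace (stopping at first violation):
  at node 12 with bounds (-inf, +inf): OK
  at node 19 with bounds (-inf, 12): VIOLATION
Node 19 violates its bound: not (-inf < 19 < 12).
Result: Not a valid BST


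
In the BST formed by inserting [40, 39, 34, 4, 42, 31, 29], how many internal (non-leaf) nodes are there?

Tree built from: [40, 39, 34, 4, 42, 31, 29]
Tree (level-order array): [40, 39, 42, 34, None, None, None, 4, None, None, 31, 29]
Rule: An internal node has at least one child.
Per-node child counts:
  node 40: 2 child(ren)
  node 39: 1 child(ren)
  node 34: 1 child(ren)
  node 4: 1 child(ren)
  node 31: 1 child(ren)
  node 29: 0 child(ren)
  node 42: 0 child(ren)
Matching nodes: [40, 39, 34, 4, 31]
Count of internal (non-leaf) nodes: 5


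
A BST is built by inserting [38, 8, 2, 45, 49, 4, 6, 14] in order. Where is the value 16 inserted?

Starting tree (level order): [38, 8, 45, 2, 14, None, 49, None, 4, None, None, None, None, None, 6]
Insertion path: 38 -> 8 -> 14
Result: insert 16 as right child of 14
Final tree (level order): [38, 8, 45, 2, 14, None, 49, None, 4, None, 16, None, None, None, 6]


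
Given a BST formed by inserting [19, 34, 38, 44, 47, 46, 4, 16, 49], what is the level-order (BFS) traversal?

Tree insertion order: [19, 34, 38, 44, 47, 46, 4, 16, 49]
Tree (level-order array): [19, 4, 34, None, 16, None, 38, None, None, None, 44, None, 47, 46, 49]
BFS from the root, enqueuing left then right child of each popped node:
  queue [19] -> pop 19, enqueue [4, 34], visited so far: [19]
  queue [4, 34] -> pop 4, enqueue [16], visited so far: [19, 4]
  queue [34, 16] -> pop 34, enqueue [38], visited so far: [19, 4, 34]
  queue [16, 38] -> pop 16, enqueue [none], visited so far: [19, 4, 34, 16]
  queue [38] -> pop 38, enqueue [44], visited so far: [19, 4, 34, 16, 38]
  queue [44] -> pop 44, enqueue [47], visited so far: [19, 4, 34, 16, 38, 44]
  queue [47] -> pop 47, enqueue [46, 49], visited so far: [19, 4, 34, 16, 38, 44, 47]
  queue [46, 49] -> pop 46, enqueue [none], visited so far: [19, 4, 34, 16, 38, 44, 47, 46]
  queue [49] -> pop 49, enqueue [none], visited so far: [19, 4, 34, 16, 38, 44, 47, 46, 49]
Result: [19, 4, 34, 16, 38, 44, 47, 46, 49]


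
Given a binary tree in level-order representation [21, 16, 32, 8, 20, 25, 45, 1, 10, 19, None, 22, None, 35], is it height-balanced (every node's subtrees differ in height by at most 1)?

Tree (level-order array): [21, 16, 32, 8, 20, 25, 45, 1, 10, 19, None, 22, None, 35]
Definition: a tree is height-balanced if, at every node, |h(left) - h(right)| <= 1 (empty subtree has height -1).
Bottom-up per-node check:
  node 1: h_left=-1, h_right=-1, diff=0 [OK], height=0
  node 10: h_left=-1, h_right=-1, diff=0 [OK], height=0
  node 8: h_left=0, h_right=0, diff=0 [OK], height=1
  node 19: h_left=-1, h_right=-1, diff=0 [OK], height=0
  node 20: h_left=0, h_right=-1, diff=1 [OK], height=1
  node 16: h_left=1, h_right=1, diff=0 [OK], height=2
  node 22: h_left=-1, h_right=-1, diff=0 [OK], height=0
  node 25: h_left=0, h_right=-1, diff=1 [OK], height=1
  node 35: h_left=-1, h_right=-1, diff=0 [OK], height=0
  node 45: h_left=0, h_right=-1, diff=1 [OK], height=1
  node 32: h_left=1, h_right=1, diff=0 [OK], height=2
  node 21: h_left=2, h_right=2, diff=0 [OK], height=3
All nodes satisfy the balance condition.
Result: Balanced


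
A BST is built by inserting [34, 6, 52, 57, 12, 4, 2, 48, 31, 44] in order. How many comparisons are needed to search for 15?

Search path for 15: 34 -> 6 -> 12 -> 31
Found: False
Comparisons: 4


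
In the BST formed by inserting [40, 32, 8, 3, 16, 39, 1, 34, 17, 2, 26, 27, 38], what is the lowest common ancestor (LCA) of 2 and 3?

Tree insertion order: [40, 32, 8, 3, 16, 39, 1, 34, 17, 2, 26, 27, 38]
Tree (level-order array): [40, 32, None, 8, 39, 3, 16, 34, None, 1, None, None, 17, None, 38, None, 2, None, 26, None, None, None, None, None, 27]
In a BST, the LCA of p=2, q=3 is the first node v on the
root-to-leaf path with p <= v <= q (go left if both < v, right if both > v).
Walk from root:
  at 40: both 2 and 3 < 40, go left
  at 32: both 2 and 3 < 32, go left
  at 8: both 2 and 3 < 8, go left
  at 3: 2 <= 3 <= 3, this is the LCA
LCA = 3


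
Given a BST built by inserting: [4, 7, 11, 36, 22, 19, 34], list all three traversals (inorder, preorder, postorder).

Tree insertion order: [4, 7, 11, 36, 22, 19, 34]
Tree (level-order array): [4, None, 7, None, 11, None, 36, 22, None, 19, 34]
Inorder (L, root, R): [4, 7, 11, 19, 22, 34, 36]
Preorder (root, L, R): [4, 7, 11, 36, 22, 19, 34]
Postorder (L, R, root): [19, 34, 22, 36, 11, 7, 4]


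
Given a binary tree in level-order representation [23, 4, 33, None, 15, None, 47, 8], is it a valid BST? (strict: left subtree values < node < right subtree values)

Level-order array: [23, 4, 33, None, 15, None, 47, 8]
Validate using subtree bounds (lo, hi): at each node, require lo < value < hi,
then recurse left with hi=value and right with lo=value.
Preorder trace (stopping at first violation):
  at node 23 with bounds (-inf, +inf): OK
  at node 4 with bounds (-inf, 23): OK
  at node 15 with bounds (4, 23): OK
  at node 8 with bounds (4, 15): OK
  at node 33 with bounds (23, +inf): OK
  at node 47 with bounds (33, +inf): OK
No violation found at any node.
Result: Valid BST


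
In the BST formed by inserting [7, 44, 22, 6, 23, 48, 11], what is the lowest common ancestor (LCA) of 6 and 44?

Tree insertion order: [7, 44, 22, 6, 23, 48, 11]
Tree (level-order array): [7, 6, 44, None, None, 22, 48, 11, 23]
In a BST, the LCA of p=6, q=44 is the first node v on the
root-to-leaf path with p <= v <= q (go left if both < v, right if both > v).
Walk from root:
  at 7: 6 <= 7 <= 44, this is the LCA
LCA = 7


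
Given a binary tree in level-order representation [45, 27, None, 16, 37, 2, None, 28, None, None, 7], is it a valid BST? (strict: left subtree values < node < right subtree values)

Level-order array: [45, 27, None, 16, 37, 2, None, 28, None, None, 7]
Validate using subtree bounds (lo, hi): at each node, require lo < value < hi,
then recurse left with hi=value and right with lo=value.
Preorder trace (stopping at first violation):
  at node 45 with bounds (-inf, +inf): OK
  at node 27 with bounds (-inf, 45): OK
  at node 16 with bounds (-inf, 27): OK
  at node 2 with bounds (-inf, 16): OK
  at node 7 with bounds (2, 16): OK
  at node 37 with bounds (27, 45): OK
  at node 28 with bounds (27, 37): OK
No violation found at any node.
Result: Valid BST


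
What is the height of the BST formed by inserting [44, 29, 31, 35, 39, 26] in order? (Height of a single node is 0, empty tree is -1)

Insertion order: [44, 29, 31, 35, 39, 26]
Tree (level-order array): [44, 29, None, 26, 31, None, None, None, 35, None, 39]
Compute height bottom-up (empty subtree = -1):
  height(26) = 1 + max(-1, -1) = 0
  height(39) = 1 + max(-1, -1) = 0
  height(35) = 1 + max(-1, 0) = 1
  height(31) = 1 + max(-1, 1) = 2
  height(29) = 1 + max(0, 2) = 3
  height(44) = 1 + max(3, -1) = 4
Height = 4


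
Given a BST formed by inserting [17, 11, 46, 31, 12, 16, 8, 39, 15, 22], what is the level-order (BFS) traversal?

Tree insertion order: [17, 11, 46, 31, 12, 16, 8, 39, 15, 22]
Tree (level-order array): [17, 11, 46, 8, 12, 31, None, None, None, None, 16, 22, 39, 15]
BFS from the root, enqueuing left then right child of each popped node:
  queue [17] -> pop 17, enqueue [11, 46], visited so far: [17]
  queue [11, 46] -> pop 11, enqueue [8, 12], visited so far: [17, 11]
  queue [46, 8, 12] -> pop 46, enqueue [31], visited so far: [17, 11, 46]
  queue [8, 12, 31] -> pop 8, enqueue [none], visited so far: [17, 11, 46, 8]
  queue [12, 31] -> pop 12, enqueue [16], visited so far: [17, 11, 46, 8, 12]
  queue [31, 16] -> pop 31, enqueue [22, 39], visited so far: [17, 11, 46, 8, 12, 31]
  queue [16, 22, 39] -> pop 16, enqueue [15], visited so far: [17, 11, 46, 8, 12, 31, 16]
  queue [22, 39, 15] -> pop 22, enqueue [none], visited so far: [17, 11, 46, 8, 12, 31, 16, 22]
  queue [39, 15] -> pop 39, enqueue [none], visited so far: [17, 11, 46, 8, 12, 31, 16, 22, 39]
  queue [15] -> pop 15, enqueue [none], visited so far: [17, 11, 46, 8, 12, 31, 16, 22, 39, 15]
Result: [17, 11, 46, 8, 12, 31, 16, 22, 39, 15]


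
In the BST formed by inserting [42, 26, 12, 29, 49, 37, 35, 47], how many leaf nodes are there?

Tree built from: [42, 26, 12, 29, 49, 37, 35, 47]
Tree (level-order array): [42, 26, 49, 12, 29, 47, None, None, None, None, 37, None, None, 35]
Rule: A leaf has 0 children.
Per-node child counts:
  node 42: 2 child(ren)
  node 26: 2 child(ren)
  node 12: 0 child(ren)
  node 29: 1 child(ren)
  node 37: 1 child(ren)
  node 35: 0 child(ren)
  node 49: 1 child(ren)
  node 47: 0 child(ren)
Matching nodes: [12, 35, 47]
Count of leaf nodes: 3


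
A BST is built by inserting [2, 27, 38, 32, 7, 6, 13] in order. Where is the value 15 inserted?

Starting tree (level order): [2, None, 27, 7, 38, 6, 13, 32]
Insertion path: 2 -> 27 -> 7 -> 13
Result: insert 15 as right child of 13
Final tree (level order): [2, None, 27, 7, 38, 6, 13, 32, None, None, None, None, 15]


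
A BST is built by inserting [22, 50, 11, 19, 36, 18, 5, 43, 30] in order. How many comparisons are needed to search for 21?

Search path for 21: 22 -> 11 -> 19
Found: False
Comparisons: 3


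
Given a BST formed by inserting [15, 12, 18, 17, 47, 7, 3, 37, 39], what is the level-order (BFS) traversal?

Tree insertion order: [15, 12, 18, 17, 47, 7, 3, 37, 39]
Tree (level-order array): [15, 12, 18, 7, None, 17, 47, 3, None, None, None, 37, None, None, None, None, 39]
BFS from the root, enqueuing left then right child of each popped node:
  queue [15] -> pop 15, enqueue [12, 18], visited so far: [15]
  queue [12, 18] -> pop 12, enqueue [7], visited so far: [15, 12]
  queue [18, 7] -> pop 18, enqueue [17, 47], visited so far: [15, 12, 18]
  queue [7, 17, 47] -> pop 7, enqueue [3], visited so far: [15, 12, 18, 7]
  queue [17, 47, 3] -> pop 17, enqueue [none], visited so far: [15, 12, 18, 7, 17]
  queue [47, 3] -> pop 47, enqueue [37], visited so far: [15, 12, 18, 7, 17, 47]
  queue [3, 37] -> pop 3, enqueue [none], visited so far: [15, 12, 18, 7, 17, 47, 3]
  queue [37] -> pop 37, enqueue [39], visited so far: [15, 12, 18, 7, 17, 47, 3, 37]
  queue [39] -> pop 39, enqueue [none], visited so far: [15, 12, 18, 7, 17, 47, 3, 37, 39]
Result: [15, 12, 18, 7, 17, 47, 3, 37, 39]


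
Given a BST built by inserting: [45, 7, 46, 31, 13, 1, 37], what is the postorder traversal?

Tree insertion order: [45, 7, 46, 31, 13, 1, 37]
Tree (level-order array): [45, 7, 46, 1, 31, None, None, None, None, 13, 37]
Postorder traversal: [1, 13, 37, 31, 7, 46, 45]


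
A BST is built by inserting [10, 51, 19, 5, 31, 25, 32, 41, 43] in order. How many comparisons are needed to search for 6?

Search path for 6: 10 -> 5
Found: False
Comparisons: 2


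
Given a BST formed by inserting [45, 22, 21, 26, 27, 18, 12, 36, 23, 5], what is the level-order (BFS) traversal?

Tree insertion order: [45, 22, 21, 26, 27, 18, 12, 36, 23, 5]
Tree (level-order array): [45, 22, None, 21, 26, 18, None, 23, 27, 12, None, None, None, None, 36, 5]
BFS from the root, enqueuing left then right child of each popped node:
  queue [45] -> pop 45, enqueue [22], visited so far: [45]
  queue [22] -> pop 22, enqueue [21, 26], visited so far: [45, 22]
  queue [21, 26] -> pop 21, enqueue [18], visited so far: [45, 22, 21]
  queue [26, 18] -> pop 26, enqueue [23, 27], visited so far: [45, 22, 21, 26]
  queue [18, 23, 27] -> pop 18, enqueue [12], visited so far: [45, 22, 21, 26, 18]
  queue [23, 27, 12] -> pop 23, enqueue [none], visited so far: [45, 22, 21, 26, 18, 23]
  queue [27, 12] -> pop 27, enqueue [36], visited so far: [45, 22, 21, 26, 18, 23, 27]
  queue [12, 36] -> pop 12, enqueue [5], visited so far: [45, 22, 21, 26, 18, 23, 27, 12]
  queue [36, 5] -> pop 36, enqueue [none], visited so far: [45, 22, 21, 26, 18, 23, 27, 12, 36]
  queue [5] -> pop 5, enqueue [none], visited so far: [45, 22, 21, 26, 18, 23, 27, 12, 36, 5]
Result: [45, 22, 21, 26, 18, 23, 27, 12, 36, 5]


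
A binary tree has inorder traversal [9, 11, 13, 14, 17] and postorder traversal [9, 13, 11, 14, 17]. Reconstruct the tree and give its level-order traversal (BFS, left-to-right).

Inorder:   [9, 11, 13, 14, 17]
Postorder: [9, 13, 11, 14, 17]
Algorithm: postorder visits root last, so walk postorder right-to-left;
each value is the root of the current inorder slice — split it at that
value, recurse on the right subtree first, then the left.
Recursive splits:
  root=17; inorder splits into left=[9, 11, 13, 14], right=[]
  root=14; inorder splits into left=[9, 11, 13], right=[]
  root=11; inorder splits into left=[9], right=[13]
  root=13; inorder splits into left=[], right=[]
  root=9; inorder splits into left=[], right=[]
Reconstructed level-order: [17, 14, 11, 9, 13]


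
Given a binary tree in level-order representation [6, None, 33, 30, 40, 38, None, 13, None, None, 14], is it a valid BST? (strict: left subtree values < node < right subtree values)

Level-order array: [6, None, 33, 30, 40, 38, None, 13, None, None, 14]
Validate using subtree bounds (lo, hi): at each node, require lo < value < hi,
then recurse left with hi=value and right with lo=value.
Preorder trace (stopping at first violation):
  at node 6 with bounds (-inf, +inf): OK
  at node 33 with bounds (6, +inf): OK
  at node 30 with bounds (6, 33): OK
  at node 38 with bounds (6, 30): VIOLATION
Node 38 violates its bound: not (6 < 38 < 30).
Result: Not a valid BST


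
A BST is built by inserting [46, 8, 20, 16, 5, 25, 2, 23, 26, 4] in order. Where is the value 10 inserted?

Starting tree (level order): [46, 8, None, 5, 20, 2, None, 16, 25, None, 4, None, None, 23, 26]
Insertion path: 46 -> 8 -> 20 -> 16
Result: insert 10 as left child of 16
Final tree (level order): [46, 8, None, 5, 20, 2, None, 16, 25, None, 4, 10, None, 23, 26]


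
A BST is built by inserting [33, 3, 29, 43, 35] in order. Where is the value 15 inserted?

Starting tree (level order): [33, 3, 43, None, 29, 35]
Insertion path: 33 -> 3 -> 29
Result: insert 15 as left child of 29
Final tree (level order): [33, 3, 43, None, 29, 35, None, 15]


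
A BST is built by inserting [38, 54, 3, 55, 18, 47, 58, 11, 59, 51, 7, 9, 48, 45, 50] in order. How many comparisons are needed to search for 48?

Search path for 48: 38 -> 54 -> 47 -> 51 -> 48
Found: True
Comparisons: 5


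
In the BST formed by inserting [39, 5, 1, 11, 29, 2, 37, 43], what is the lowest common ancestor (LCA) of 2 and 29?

Tree insertion order: [39, 5, 1, 11, 29, 2, 37, 43]
Tree (level-order array): [39, 5, 43, 1, 11, None, None, None, 2, None, 29, None, None, None, 37]
In a BST, the LCA of p=2, q=29 is the first node v on the
root-to-leaf path with p <= v <= q (go left if both < v, right if both > v).
Walk from root:
  at 39: both 2 and 29 < 39, go left
  at 5: 2 <= 5 <= 29, this is the LCA
LCA = 5


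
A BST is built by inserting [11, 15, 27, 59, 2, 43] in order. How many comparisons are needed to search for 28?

Search path for 28: 11 -> 15 -> 27 -> 59 -> 43
Found: False
Comparisons: 5


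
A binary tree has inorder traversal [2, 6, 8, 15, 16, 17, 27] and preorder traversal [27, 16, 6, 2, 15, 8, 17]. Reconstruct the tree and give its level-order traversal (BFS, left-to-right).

Inorder:  [2, 6, 8, 15, 16, 17, 27]
Preorder: [27, 16, 6, 2, 15, 8, 17]
Algorithm: preorder visits root first, so consume preorder in order;
for each root, split the current inorder slice at that value into
left-subtree inorder and right-subtree inorder, then recurse.
Recursive splits:
  root=27; inorder splits into left=[2, 6, 8, 15, 16, 17], right=[]
  root=16; inorder splits into left=[2, 6, 8, 15], right=[17]
  root=6; inorder splits into left=[2], right=[8, 15]
  root=2; inorder splits into left=[], right=[]
  root=15; inorder splits into left=[8], right=[]
  root=8; inorder splits into left=[], right=[]
  root=17; inorder splits into left=[], right=[]
Reconstructed level-order: [27, 16, 6, 17, 2, 15, 8]


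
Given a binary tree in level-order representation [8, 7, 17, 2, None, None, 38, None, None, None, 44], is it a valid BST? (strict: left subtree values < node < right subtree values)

Level-order array: [8, 7, 17, 2, None, None, 38, None, None, None, 44]
Validate using subtree bounds (lo, hi): at each node, require lo < value < hi,
then recurse left with hi=value and right with lo=value.
Preorder trace (stopping at first violation):
  at node 8 with bounds (-inf, +inf): OK
  at node 7 with bounds (-inf, 8): OK
  at node 2 with bounds (-inf, 7): OK
  at node 17 with bounds (8, +inf): OK
  at node 38 with bounds (17, +inf): OK
  at node 44 with bounds (38, +inf): OK
No violation found at any node.
Result: Valid BST


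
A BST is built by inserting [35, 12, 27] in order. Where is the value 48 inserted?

Starting tree (level order): [35, 12, None, None, 27]
Insertion path: 35
Result: insert 48 as right child of 35
Final tree (level order): [35, 12, 48, None, 27]


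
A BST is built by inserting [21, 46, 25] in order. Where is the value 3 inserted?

Starting tree (level order): [21, None, 46, 25]
Insertion path: 21
Result: insert 3 as left child of 21
Final tree (level order): [21, 3, 46, None, None, 25]


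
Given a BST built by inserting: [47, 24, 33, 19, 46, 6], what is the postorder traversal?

Tree insertion order: [47, 24, 33, 19, 46, 6]
Tree (level-order array): [47, 24, None, 19, 33, 6, None, None, 46]
Postorder traversal: [6, 19, 46, 33, 24, 47]


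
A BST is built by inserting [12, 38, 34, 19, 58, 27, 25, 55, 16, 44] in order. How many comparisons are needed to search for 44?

Search path for 44: 12 -> 38 -> 58 -> 55 -> 44
Found: True
Comparisons: 5


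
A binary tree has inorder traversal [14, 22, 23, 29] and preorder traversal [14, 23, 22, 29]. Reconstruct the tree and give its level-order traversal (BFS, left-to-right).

Inorder:  [14, 22, 23, 29]
Preorder: [14, 23, 22, 29]
Algorithm: preorder visits root first, so consume preorder in order;
for each root, split the current inorder slice at that value into
left-subtree inorder and right-subtree inorder, then recurse.
Recursive splits:
  root=14; inorder splits into left=[], right=[22, 23, 29]
  root=23; inorder splits into left=[22], right=[29]
  root=22; inorder splits into left=[], right=[]
  root=29; inorder splits into left=[], right=[]
Reconstructed level-order: [14, 23, 22, 29]


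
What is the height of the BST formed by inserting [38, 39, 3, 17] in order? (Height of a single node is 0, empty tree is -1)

Insertion order: [38, 39, 3, 17]
Tree (level-order array): [38, 3, 39, None, 17]
Compute height bottom-up (empty subtree = -1):
  height(17) = 1 + max(-1, -1) = 0
  height(3) = 1 + max(-1, 0) = 1
  height(39) = 1 + max(-1, -1) = 0
  height(38) = 1 + max(1, 0) = 2
Height = 2


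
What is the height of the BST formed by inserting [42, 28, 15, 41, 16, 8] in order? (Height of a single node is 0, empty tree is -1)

Insertion order: [42, 28, 15, 41, 16, 8]
Tree (level-order array): [42, 28, None, 15, 41, 8, 16]
Compute height bottom-up (empty subtree = -1):
  height(8) = 1 + max(-1, -1) = 0
  height(16) = 1 + max(-1, -1) = 0
  height(15) = 1 + max(0, 0) = 1
  height(41) = 1 + max(-1, -1) = 0
  height(28) = 1 + max(1, 0) = 2
  height(42) = 1 + max(2, -1) = 3
Height = 3


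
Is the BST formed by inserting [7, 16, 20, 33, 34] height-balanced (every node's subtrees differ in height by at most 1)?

Tree (level-order array): [7, None, 16, None, 20, None, 33, None, 34]
Definition: a tree is height-balanced if, at every node, |h(left) - h(right)| <= 1 (empty subtree has height -1).
Bottom-up per-node check:
  node 34: h_left=-1, h_right=-1, diff=0 [OK], height=0
  node 33: h_left=-1, h_right=0, diff=1 [OK], height=1
  node 20: h_left=-1, h_right=1, diff=2 [FAIL (|-1-1|=2 > 1)], height=2
  node 16: h_left=-1, h_right=2, diff=3 [FAIL (|-1-2|=3 > 1)], height=3
  node 7: h_left=-1, h_right=3, diff=4 [FAIL (|-1-3|=4 > 1)], height=4
Node 20 violates the condition: |-1 - 1| = 2 > 1.
Result: Not balanced


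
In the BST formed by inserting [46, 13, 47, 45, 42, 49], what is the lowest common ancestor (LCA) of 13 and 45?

Tree insertion order: [46, 13, 47, 45, 42, 49]
Tree (level-order array): [46, 13, 47, None, 45, None, 49, 42]
In a BST, the LCA of p=13, q=45 is the first node v on the
root-to-leaf path with p <= v <= q (go left if both < v, right if both > v).
Walk from root:
  at 46: both 13 and 45 < 46, go left
  at 13: 13 <= 13 <= 45, this is the LCA
LCA = 13


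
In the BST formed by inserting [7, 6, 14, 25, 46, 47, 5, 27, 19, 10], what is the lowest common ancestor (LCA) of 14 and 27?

Tree insertion order: [7, 6, 14, 25, 46, 47, 5, 27, 19, 10]
Tree (level-order array): [7, 6, 14, 5, None, 10, 25, None, None, None, None, 19, 46, None, None, 27, 47]
In a BST, the LCA of p=14, q=27 is the first node v on the
root-to-leaf path with p <= v <= q (go left if both < v, right if both > v).
Walk from root:
  at 7: both 14 and 27 > 7, go right
  at 14: 14 <= 14 <= 27, this is the LCA
LCA = 14


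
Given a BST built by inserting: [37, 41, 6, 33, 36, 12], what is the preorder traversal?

Tree insertion order: [37, 41, 6, 33, 36, 12]
Tree (level-order array): [37, 6, 41, None, 33, None, None, 12, 36]
Preorder traversal: [37, 6, 33, 12, 36, 41]


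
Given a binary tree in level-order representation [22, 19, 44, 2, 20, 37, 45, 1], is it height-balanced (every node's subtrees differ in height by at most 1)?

Tree (level-order array): [22, 19, 44, 2, 20, 37, 45, 1]
Definition: a tree is height-balanced if, at every node, |h(left) - h(right)| <= 1 (empty subtree has height -1).
Bottom-up per-node check:
  node 1: h_left=-1, h_right=-1, diff=0 [OK], height=0
  node 2: h_left=0, h_right=-1, diff=1 [OK], height=1
  node 20: h_left=-1, h_right=-1, diff=0 [OK], height=0
  node 19: h_left=1, h_right=0, diff=1 [OK], height=2
  node 37: h_left=-1, h_right=-1, diff=0 [OK], height=0
  node 45: h_left=-1, h_right=-1, diff=0 [OK], height=0
  node 44: h_left=0, h_right=0, diff=0 [OK], height=1
  node 22: h_left=2, h_right=1, diff=1 [OK], height=3
All nodes satisfy the balance condition.
Result: Balanced


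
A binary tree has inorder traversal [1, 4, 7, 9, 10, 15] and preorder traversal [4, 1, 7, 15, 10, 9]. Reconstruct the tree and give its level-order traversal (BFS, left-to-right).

Inorder:  [1, 4, 7, 9, 10, 15]
Preorder: [4, 1, 7, 15, 10, 9]
Algorithm: preorder visits root first, so consume preorder in order;
for each root, split the current inorder slice at that value into
left-subtree inorder and right-subtree inorder, then recurse.
Recursive splits:
  root=4; inorder splits into left=[1], right=[7, 9, 10, 15]
  root=1; inorder splits into left=[], right=[]
  root=7; inorder splits into left=[], right=[9, 10, 15]
  root=15; inorder splits into left=[9, 10], right=[]
  root=10; inorder splits into left=[9], right=[]
  root=9; inorder splits into left=[], right=[]
Reconstructed level-order: [4, 1, 7, 15, 10, 9]


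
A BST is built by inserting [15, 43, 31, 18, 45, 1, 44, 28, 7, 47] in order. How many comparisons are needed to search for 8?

Search path for 8: 15 -> 1 -> 7
Found: False
Comparisons: 3


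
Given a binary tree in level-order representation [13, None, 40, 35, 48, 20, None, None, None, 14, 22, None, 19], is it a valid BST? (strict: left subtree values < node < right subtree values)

Level-order array: [13, None, 40, 35, 48, 20, None, None, None, 14, 22, None, 19]
Validate using subtree bounds (lo, hi): at each node, require lo < value < hi,
then recurse left with hi=value and right with lo=value.
Preorder trace (stopping at first violation):
  at node 13 with bounds (-inf, +inf): OK
  at node 40 with bounds (13, +inf): OK
  at node 35 with bounds (13, 40): OK
  at node 20 with bounds (13, 35): OK
  at node 14 with bounds (13, 20): OK
  at node 19 with bounds (14, 20): OK
  at node 22 with bounds (20, 35): OK
  at node 48 with bounds (40, +inf): OK
No violation found at any node.
Result: Valid BST


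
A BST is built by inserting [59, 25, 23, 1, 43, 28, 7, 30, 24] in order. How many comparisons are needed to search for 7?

Search path for 7: 59 -> 25 -> 23 -> 1 -> 7
Found: True
Comparisons: 5


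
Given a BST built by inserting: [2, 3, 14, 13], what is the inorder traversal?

Tree insertion order: [2, 3, 14, 13]
Tree (level-order array): [2, None, 3, None, 14, 13]
Inorder traversal: [2, 3, 13, 14]


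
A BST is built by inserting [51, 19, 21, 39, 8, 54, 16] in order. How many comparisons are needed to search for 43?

Search path for 43: 51 -> 19 -> 21 -> 39
Found: False
Comparisons: 4


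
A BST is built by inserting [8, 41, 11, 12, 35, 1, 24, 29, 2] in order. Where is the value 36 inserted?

Starting tree (level order): [8, 1, 41, None, 2, 11, None, None, None, None, 12, None, 35, 24, None, None, 29]
Insertion path: 8 -> 41 -> 11 -> 12 -> 35
Result: insert 36 as right child of 35
Final tree (level order): [8, 1, 41, None, 2, 11, None, None, None, None, 12, None, 35, 24, 36, None, 29]


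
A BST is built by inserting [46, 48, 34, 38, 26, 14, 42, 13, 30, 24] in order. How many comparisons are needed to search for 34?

Search path for 34: 46 -> 34
Found: True
Comparisons: 2


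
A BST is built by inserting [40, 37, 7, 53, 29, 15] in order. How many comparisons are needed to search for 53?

Search path for 53: 40 -> 53
Found: True
Comparisons: 2


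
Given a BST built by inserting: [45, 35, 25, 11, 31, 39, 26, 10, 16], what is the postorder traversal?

Tree insertion order: [45, 35, 25, 11, 31, 39, 26, 10, 16]
Tree (level-order array): [45, 35, None, 25, 39, 11, 31, None, None, 10, 16, 26]
Postorder traversal: [10, 16, 11, 26, 31, 25, 39, 35, 45]
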